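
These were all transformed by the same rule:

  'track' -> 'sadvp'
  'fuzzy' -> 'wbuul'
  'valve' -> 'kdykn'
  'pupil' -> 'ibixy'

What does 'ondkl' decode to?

heavy

t(19)→s(18) and r(17)→a(0) fit y≡9x+3 (mod 26); the inverse of 9 mod 26 is 3. This is an affine cipher: with a=0,…,z=25, each position x becomes (9x+3) mod 26.
Reversing it on ondkl: o(14)→3·(14−3)≡7=h; n(13)→3·(13−3)≡4=e; d(3)→3·(3−3)≡0=a; k(10)→3·(10−3)≡21=v; l(11)→3·(11−3)≡24=y (all mod 26).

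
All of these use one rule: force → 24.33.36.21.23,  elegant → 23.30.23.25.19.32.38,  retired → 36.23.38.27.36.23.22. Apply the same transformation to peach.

f is letter #6 and maps to 24: an offset of 18. The number is (letter's place in the alphabet, a=1) + 18.
Applying it to peach: p=16→34, e=5→23, a=1→19, c=3→21, h=8→26.

34.23.19.21.26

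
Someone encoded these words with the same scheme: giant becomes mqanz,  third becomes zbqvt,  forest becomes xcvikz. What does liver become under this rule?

jqdiv

g(6)→m(12) and i(8)→q(16) fit y≡15x+0 (mod 26); the inverse of 15 mod 26 is 7. Each letter's alphabet position (a=0..z=25) is mapped through 15·x+0 mod 26 — an affine cipher.
For liver: l(11)→15·11+0≡9=j; i(8)→15·8+0≡16=q; v(21)→15·21+0≡3=d; e(4)→15·4+0≡8=i; r(17)→15·17+0≡21=v (all mod 26).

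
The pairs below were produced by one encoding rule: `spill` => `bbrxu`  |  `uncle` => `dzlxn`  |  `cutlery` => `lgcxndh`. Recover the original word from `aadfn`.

route

Shifts by position in spill: pos 0: s→b (+9), pos 1: p→b (+12), pos 2: i→r (+9), pos 3: l→x (+12) — repeating every 2. The shifts repeat in a cycle of length 2: positions 0,1,… shift by +9, +12, then the pattern repeats.
Decoding aadfn: a−9=r, a−12=o, d−9=u, f−12=t, n−9=e.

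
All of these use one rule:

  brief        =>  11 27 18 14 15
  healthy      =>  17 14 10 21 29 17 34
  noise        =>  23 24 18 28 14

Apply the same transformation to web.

32 14 11

b is letter #2 and maps to 11: an offset of 9. Each letter is replaced by its alphabet position (a=1..z=26) + 9.
Applying it to web: w=23→32, e=5→14, b=2→11.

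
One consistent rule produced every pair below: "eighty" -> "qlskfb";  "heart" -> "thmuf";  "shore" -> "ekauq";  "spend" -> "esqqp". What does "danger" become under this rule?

pdzjqu

Shifts by position in eighty: pos 0: e→q (+12), pos 1: i→l (+3), pos 2: g→s (+12), pos 3: h→k (+3) — repeating every 2. It's a Vigenère-style cipher with numeric key [12,3]: position i shifts by key[i mod 2].
Applying it to danger: d+12=p, a+3=d, n+12=z, g+3=j, e+12=q, r+3=u.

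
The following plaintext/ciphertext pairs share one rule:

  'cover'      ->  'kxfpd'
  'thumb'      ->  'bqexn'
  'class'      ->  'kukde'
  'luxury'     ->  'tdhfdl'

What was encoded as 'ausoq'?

slide

In cover: c→k is +8, o→x is +9, v→f is +10, e→p is +11 — the shift increases by 1 each position. The shift increases by 1 at each position, starting from +8: 8, 9, 10, ….
Reversing it on ausoq: a−8=s, u−9=l, s−10=i, o−11=d, q−12=e.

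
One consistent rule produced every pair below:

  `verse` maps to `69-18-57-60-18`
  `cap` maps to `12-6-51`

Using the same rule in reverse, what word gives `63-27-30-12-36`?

v(#22)→69 and e(#5)→18: differences scale by 3, so n = 3·pos + 3. Each letter becomes 3×(its alphabet position, a=1..z=26) + 3.
Undoing it on 63-27-30-12-36: 63→(63−3)÷3=20=t, 27→(27−3)÷3=8=h, 30→(30−3)÷3=9=i, 12→(12−3)÷3=3=c, 36→(36−3)÷3=11=k.

thick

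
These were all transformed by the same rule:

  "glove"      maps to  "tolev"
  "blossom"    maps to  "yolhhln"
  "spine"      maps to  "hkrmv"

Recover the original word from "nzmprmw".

Each pair mirrors across the alphabet (g↔t, l↔o, o↔l): positions sum to 25. Each letter is replaced by its mirror in the alphabet: a↔z, b↔y, c↔x, and so on (the Atbash cipher).
Decoding nzmprmw: n↔m, z↔a, m↔n, p↔k, r↔i, m↔n, w↔d.

mankind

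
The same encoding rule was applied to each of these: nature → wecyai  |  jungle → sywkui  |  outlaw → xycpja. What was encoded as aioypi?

refuge

A repeating key of period 2 is used — shifts +9, +4 over and over.
Reversing it on aioypi: a−9=r, i−4=e, o−9=f, y−4=u, p−9=g, i−4=e.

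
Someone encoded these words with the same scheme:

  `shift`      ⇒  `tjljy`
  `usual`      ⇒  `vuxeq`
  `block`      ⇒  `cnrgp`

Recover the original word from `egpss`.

The shift increases by 1 at each position, starting from +1: 1, 2, 3, ….
Reversing it on egpss: e−1=d, g−2=e, p−3=m, s−4=o, s−5=n.

demon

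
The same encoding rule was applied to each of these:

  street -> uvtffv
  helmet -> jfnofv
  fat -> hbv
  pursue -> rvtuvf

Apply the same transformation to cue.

The shift depends on letter class: consonant s→u is +2, but vowel e→f is +1. Two shifts are in play — +1 for a/e/i/o/u, +2 for every other letter.
Applying it to cue: c(cons)+2=e, u(vowel)+1=v, e(vowel)+1=f.

evf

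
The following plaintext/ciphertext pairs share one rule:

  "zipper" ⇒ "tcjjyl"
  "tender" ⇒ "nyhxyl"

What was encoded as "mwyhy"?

Compare letters: z→t is +20, i→c is +20, p→j is +20 — a constant shift. Each letter is shifted forward by 20 in the alphabet (a Caesar shift of +20).
Undoing it on mwyhy: m−20=s, w−20=c, y−20=e, h−20=n, y−20=e.

scene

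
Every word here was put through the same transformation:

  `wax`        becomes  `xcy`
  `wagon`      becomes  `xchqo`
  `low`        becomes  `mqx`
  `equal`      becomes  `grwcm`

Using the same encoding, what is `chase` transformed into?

The shift depends on letter class: consonant w→x is +1, but vowel a→c is +2. The rule splits by letter class: vowels +2, consonants +1.
On chase: c(cons)+1=d, h(cons)+1=i, a(vowel)+2=c, s(cons)+1=t, e(vowel)+2=g.

dictg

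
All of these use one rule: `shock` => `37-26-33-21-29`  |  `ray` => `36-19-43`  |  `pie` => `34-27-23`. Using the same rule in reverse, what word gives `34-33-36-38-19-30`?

portal

s is letter #19 and maps to 37: an offset of 18. Each letter is replaced by its alphabet position (a=1..z=26) + 18.
Decoding 34-33-36-38-19-30: 34→(34−18)÷1=16=p, 33→(33−18)÷1=15=o, 36→(36−18)÷1=18=r, 38→(38−18)÷1=20=t, 19→(19−18)÷1=1=a, 30→(30−18)÷1=12=l.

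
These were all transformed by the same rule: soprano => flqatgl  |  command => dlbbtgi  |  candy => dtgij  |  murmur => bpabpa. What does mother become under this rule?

s(18)→f(5) and o(14)→l(11) fit y≡5x+19 (mod 26); the inverse of 5 mod 26 is 21. Each letter's alphabet position (a=0..z=25) is mapped through 5·x+19 mod 26 — an affine cipher.
On mother: m(12)→5·12+19≡1=b; o(14)→5·14+19≡11=l; t(19)→5·19+19≡10=k; h(7)→5·7+19≡2=c; e(4)→5·4+19≡13=n; r(17)→5·17+19≡0=a (all mod 26).

blkcna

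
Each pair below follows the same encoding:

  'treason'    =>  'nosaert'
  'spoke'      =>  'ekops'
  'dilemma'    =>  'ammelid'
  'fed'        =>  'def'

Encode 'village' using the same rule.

egalliv

The output letters match the input read backwards: treason reversed is nosaert. It's just the letters in reverse order.
Applying it to village: reverse → egalliv.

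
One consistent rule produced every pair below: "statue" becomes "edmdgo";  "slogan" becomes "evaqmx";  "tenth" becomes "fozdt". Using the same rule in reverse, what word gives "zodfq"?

It's a Vigenère-style cipher with numeric key [12,10]: position i shifts by key[i mod 2].
Reversing it on zodfq: z−12=n, o−10=e, d−12=r, f−10=v, q−12=e.

nerve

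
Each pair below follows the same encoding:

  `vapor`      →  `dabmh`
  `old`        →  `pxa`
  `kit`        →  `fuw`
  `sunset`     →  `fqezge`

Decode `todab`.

porch

The output letters match the input read backwards, each shifted +12: vapor reversed is ropav. Two steps: reverse the string, then apply a Caesar shift of +12.
Undoing it on todab: shift back: t−12=h, o−12=c, d−12=r, a−12=o, b−12=p → hcrop; then reverse → porch.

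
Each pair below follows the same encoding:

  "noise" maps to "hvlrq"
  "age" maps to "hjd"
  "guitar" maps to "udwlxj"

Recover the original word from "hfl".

The output letters match the input read backwards, each shifted +3: noise reversed is esion. Two steps: reverse the string, then apply a Caesar shift of +3.
Undoing it on hfl: shift back: h−3=e, f−3=c, l−3=i → eci; then reverse → ice.

ice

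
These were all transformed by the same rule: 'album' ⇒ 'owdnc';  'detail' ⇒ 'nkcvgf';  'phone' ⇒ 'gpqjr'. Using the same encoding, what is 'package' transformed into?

gicmecr

The output letters match the input read backwards, each shifted +2: album reversed is mubla. Read the word backwards and shift each letter +2.
On package: reverse → egakcap; then shift: e+2=g, g+2=i, a+2=c, k+2=m, c+2=e, a+2=c, p+2=r.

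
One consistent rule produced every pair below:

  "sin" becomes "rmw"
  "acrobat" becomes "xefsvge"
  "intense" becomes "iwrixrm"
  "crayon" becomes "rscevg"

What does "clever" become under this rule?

Read the word backwards and shift each letter +4.
For clever: reverse → revelc; then shift: r+4=v, e+4=i, v+4=z, e+4=i, l+4=p, c+4=g.

vizipg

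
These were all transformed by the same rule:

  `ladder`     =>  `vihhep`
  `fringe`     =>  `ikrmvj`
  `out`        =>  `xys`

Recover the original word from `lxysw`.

Read the word backwards and shift each letter +4.
Decoding lxysw: shift back: l−4=h, x−4=t, y−4=u, s−4=o, w−4=s → htuos; then reverse → south.

south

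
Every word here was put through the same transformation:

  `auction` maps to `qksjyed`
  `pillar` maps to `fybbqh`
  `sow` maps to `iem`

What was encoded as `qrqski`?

abacus

Compare letters: a→q is +16, u→k is +16, c→s is +16 — a constant shift. Every letter moves 16 places later in the alphabet, wrapping around z→a.
Decoding qrqski: q−16=a, r−16=b, q−16=a, s−16=c, k−16=u, i−16=s.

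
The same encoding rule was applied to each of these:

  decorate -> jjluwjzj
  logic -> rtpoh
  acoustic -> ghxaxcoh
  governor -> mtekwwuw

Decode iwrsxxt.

Shifts by position in decorate: pos 0: d→j (+6), pos 1: e→j (+5), pos 2: c→l (+9), pos 3: o→u (+6), pos 4: r→w (+5), pos 5: a→j (+9) — repeating every 3. A repeating key of period 3 is used — shifts +6, +5, +9 over and over.
Undoing it on iwrsxxt: i−6=c, w−5=r, r−9=i, s−6=m, x−5=s, x−9=o, t−6=n.

crimson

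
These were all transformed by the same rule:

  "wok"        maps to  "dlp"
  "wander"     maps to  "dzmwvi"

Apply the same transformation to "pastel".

Each letter is replaced by its mirror in the alphabet: a↔z, b↔y, c↔x, and so on (the Atbash cipher).
On pastel: p↔k, a↔z, s↔h, t↔g, e↔v, l↔o.

kzhgvo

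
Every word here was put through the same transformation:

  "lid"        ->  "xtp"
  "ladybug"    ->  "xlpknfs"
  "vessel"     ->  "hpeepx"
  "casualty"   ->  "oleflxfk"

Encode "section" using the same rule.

epoftzz

The rule splits by letter class: vowels +11, consonants +12.
Applying it to section: s(cons)+12=e, e(vowel)+11=p, c(cons)+12=o, t(cons)+12=f, i(vowel)+11=t, o(vowel)+11=z, n(cons)+12=z.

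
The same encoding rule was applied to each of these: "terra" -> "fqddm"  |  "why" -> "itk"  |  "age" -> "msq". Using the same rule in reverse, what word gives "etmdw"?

Compare letters: t→f is +12, e→q is +12, r→d is +12 — a constant shift. Each letter is shifted forward by 12 in the alphabet (a Caesar shift of +12).
Undoing it on etmdw: e−12=s, t−12=h, m−12=a, d−12=r, w−12=k.

shark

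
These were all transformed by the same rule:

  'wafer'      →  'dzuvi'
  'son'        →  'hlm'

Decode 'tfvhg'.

Each pair mirrors across the alphabet (w↔d, a↔z, f↔u): positions sum to 25. Letters are reflected about the middle of the alphabet (position → 25−position): Atbash.
Decoding tfvhg: t↔g, f↔u, v↔e, h↔s, g↔t.

guest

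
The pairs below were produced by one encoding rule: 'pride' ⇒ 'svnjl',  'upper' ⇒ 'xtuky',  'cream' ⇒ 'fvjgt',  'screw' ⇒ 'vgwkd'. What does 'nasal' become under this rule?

qexgs

The shift increases by 1 at each position, starting from +3: 3, 4, 5, ….
For nasal: n+3=q, a+4=e, s+5=x, a+6=g, l+7=s.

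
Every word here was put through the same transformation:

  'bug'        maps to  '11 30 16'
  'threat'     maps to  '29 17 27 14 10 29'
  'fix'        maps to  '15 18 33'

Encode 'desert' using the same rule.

b is letter #2 and maps to 11: an offset of 9. Each letter is replaced by its alphabet position (a=1..z=26) + 9.
Applying it to desert: d=4→13, e=5→14, s=19→28, e=5→14, r=18→27, t=20→29.

13 14 28 14 27 29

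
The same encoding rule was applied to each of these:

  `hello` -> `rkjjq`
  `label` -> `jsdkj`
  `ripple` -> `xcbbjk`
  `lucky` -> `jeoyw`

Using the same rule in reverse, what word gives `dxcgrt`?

h(7)→r(17) and e(4)→k(10) fit y≡11x+18 (mod 26); the inverse of 11 mod 26 is 19. This is an affine cipher: with a=0,…,z=25, each position x becomes (11x+18) mod 26.
Reversing it on dxcgrt: d(3)→19·(3−18)≡1=b; x(23)→19·(23−18)≡17=r; c(2)→19·(2−18)≡8=i; g(6)→19·(6−18)≡6=g; r(17)→19·(17−18)≡7=h; t(19)→19·(19−18)≡19=t (all mod 26).

bright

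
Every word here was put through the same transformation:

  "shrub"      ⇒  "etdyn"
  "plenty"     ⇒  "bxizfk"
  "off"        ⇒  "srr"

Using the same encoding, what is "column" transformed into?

Vowels shift forward by 4 and consonants shift forward by 12.
Applying it to column: c(cons)+12=o, o(vowel)+4=s, l(cons)+12=x, u(vowel)+4=y, m(cons)+12=y, n(cons)+12=z.

osxyyz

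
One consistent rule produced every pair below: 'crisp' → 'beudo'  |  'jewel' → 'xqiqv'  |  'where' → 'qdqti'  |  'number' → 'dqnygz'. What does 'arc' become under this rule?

odm

The output letters match the input read backwards, each shifted +12: crisp reversed is psirc. Read the word backwards and shift each letter +12.
Applying it to arc: reverse → cra; then shift: c+12=o, r+12=d, a+12=m.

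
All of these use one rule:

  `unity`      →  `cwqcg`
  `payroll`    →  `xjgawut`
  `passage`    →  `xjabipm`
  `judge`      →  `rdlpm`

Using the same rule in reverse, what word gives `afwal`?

sword

The shifts repeat in a cycle of length 2: positions 0,1,… shift by +8, +9, then the pattern repeats.
Undoing it on afwal: a−8=s, f−9=w, w−8=o, a−9=r, l−8=d.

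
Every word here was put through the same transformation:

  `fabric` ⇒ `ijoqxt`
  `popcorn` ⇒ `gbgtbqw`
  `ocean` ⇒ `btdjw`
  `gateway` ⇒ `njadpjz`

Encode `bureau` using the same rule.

ofqdjf

f(5)→i(8) and a(0)→j(9) fit y≡5x+9 (mod 26); the inverse of 5 mod 26 is 21. Each letter's alphabet position (a=0..z=25) is mapped through 5·x+9 mod 26 — an affine cipher.
On bureau: b(1)→5·1+9≡14=o; u(20)→5·20+9≡5=f; r(17)→5·17+9≡16=q; e(4)→5·4+9≡3=d; a(0)→5·0+9≡9=j; u(20)→5·20+9≡5=f (all mod 26).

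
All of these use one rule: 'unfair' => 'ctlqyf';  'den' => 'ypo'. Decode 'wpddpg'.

vessel

The output letters match the input read backwards, each shifted +11: unfair reversed is riafnu. Read the word backwards and shift each letter +11.
Reversing it on wpddpg: shift back: w−11=l, p−11=e, d−11=s, d−11=s, p−11=e, g−11=v → lessev; then reverse → vessel.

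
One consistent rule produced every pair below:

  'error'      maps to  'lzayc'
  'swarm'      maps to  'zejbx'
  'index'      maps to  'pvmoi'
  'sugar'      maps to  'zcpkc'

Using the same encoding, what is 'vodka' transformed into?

cwmul

Each letter shifts forward by (position + 7), i.e. 7, 8, 9, … — the shift grows by one for each successive letter.
On vodka: v+7=c, o+8=w, d+9=m, k+10=u, a+11=l.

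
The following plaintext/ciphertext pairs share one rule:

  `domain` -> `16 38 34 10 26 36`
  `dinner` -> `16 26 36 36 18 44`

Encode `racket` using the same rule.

44 10 14 30 18 48

d(#4)→16 and o(#15)→38: differences scale by 2, so n = 2·pos + 8. The formula is n = 2×(alphabet index, a=1) + 8.
On racket: r=18→44, a=1→10, c=3→14, k=11→30, e=5→18, t=20→48.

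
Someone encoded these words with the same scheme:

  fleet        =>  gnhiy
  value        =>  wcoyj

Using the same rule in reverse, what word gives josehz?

Letter i (0-indexed) is shifted by i+1, so successive shifts are 1, 2, 3, ….
Decoding josehz: j−1=i, o−2=m, s−3=p, e−4=a, h−5=c, z−6=t.

impact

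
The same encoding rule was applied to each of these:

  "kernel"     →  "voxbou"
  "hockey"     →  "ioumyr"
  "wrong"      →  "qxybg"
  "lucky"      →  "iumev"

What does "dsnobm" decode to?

The output letters match the input read backwards, each shifted +10: kernel reversed is lenrek. Two steps: reverse the string, then apply a Caesar shift of +10.
Undoing it on dsnobm: shift back: d−10=t, s−10=i, n−10=d, o−10=e, b−10=r, m−10=c → tiderc; then reverse → credit.

credit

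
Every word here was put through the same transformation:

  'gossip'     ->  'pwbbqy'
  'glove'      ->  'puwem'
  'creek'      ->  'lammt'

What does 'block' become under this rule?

The shift depends on letter class: consonant g→p is +9, but vowel o→w is +8. Two shifts are in play — +8 for a/e/i/o/u, +9 for every other letter.
Applying it to block: b(cons)+9=k, l(cons)+9=u, o(vowel)+8=w, c(cons)+9=l, k(cons)+9=t.

kuwlt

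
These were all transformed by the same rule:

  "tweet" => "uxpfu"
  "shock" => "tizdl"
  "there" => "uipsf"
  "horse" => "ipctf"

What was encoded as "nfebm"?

It's a Vigenère-style cipher with numeric key [1,1,11]: position i shifts by key[i mod 3].
Decoding nfebm: n−1=m, f−1=e, e−11=t, b−1=a, m−1=l.

metal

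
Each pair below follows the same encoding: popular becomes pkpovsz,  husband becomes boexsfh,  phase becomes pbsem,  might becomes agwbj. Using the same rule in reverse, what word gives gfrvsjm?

p(15)→p(15) and o(14)→k(10) fit y≡5x+18 (mod 26); the inverse of 5 mod 26 is 21. Treating letters as 0–25, the rule is x ↦ 5x + 18 (mod 26).
Undoing it on gfrvsjm: g(6)→21·(6−18)≡8=i; f(5)→21·(5−18)≡13=n; r(17)→21·(17−18)≡5=f; v(21)→21·(21−18)≡11=l; s(18)→21·(18−18)≡0=a; j(9)→21·(9−18)≡19=t; m(12)→21·(12−18)≡4=e (all mod 26).

inflate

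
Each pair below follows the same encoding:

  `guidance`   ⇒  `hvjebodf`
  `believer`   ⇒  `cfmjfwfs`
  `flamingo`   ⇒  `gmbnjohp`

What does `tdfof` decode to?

Compare letters: g→h is +1, u→v is +1, i→j is +1 — a constant shift. Every letter moves 1 place later in the alphabet, wrapping around z→a.
Decoding tdfof: t−1=s, d−1=c, f−1=e, o−1=n, f−1=e.

scene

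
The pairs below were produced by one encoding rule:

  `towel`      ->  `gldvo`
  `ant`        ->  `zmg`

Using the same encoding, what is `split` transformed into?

Each letter is replaced by its mirror in the alphabet: a↔z, b↔y, c↔x, and so on (the Atbash cipher).
For split: s↔h, p↔k, l↔o, i↔r, t↔g.

hkorg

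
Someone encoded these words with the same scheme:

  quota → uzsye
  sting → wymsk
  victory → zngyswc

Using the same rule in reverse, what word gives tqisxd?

plenty

Shifts by position in quota: pos 0: q→u (+4), pos 1: u→z (+5), pos 2: o→s (+4), pos 3: t→y (+5) — repeating every 2. The shifts repeat in a cycle of length 2: positions 0,1,… shift by +4, +5, then the pattern repeats.
Decoding tqisxd: t−4=p, q−5=l, i−4=e, s−5=n, x−4=t, d−5=y.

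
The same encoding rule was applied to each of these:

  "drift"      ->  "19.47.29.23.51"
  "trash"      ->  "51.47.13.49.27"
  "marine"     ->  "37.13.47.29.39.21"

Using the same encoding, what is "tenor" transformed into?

The formula is n = 2×(alphabet index, a=1) + 11.
On tenor: t=20→51, e=5→21, n=14→39, o=15→41, r=18→47.

51.21.39.41.47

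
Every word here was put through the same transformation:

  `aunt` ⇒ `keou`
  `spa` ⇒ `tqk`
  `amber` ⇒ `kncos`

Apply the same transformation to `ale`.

kmo

The shift depends on letter class: consonant n→o is +1, but vowel a→k is +10. The rule splits by letter class: vowels +10, consonants +1.
Applying it to ale: a(vowel)+10=k, l(cons)+1=m, e(vowel)+10=o.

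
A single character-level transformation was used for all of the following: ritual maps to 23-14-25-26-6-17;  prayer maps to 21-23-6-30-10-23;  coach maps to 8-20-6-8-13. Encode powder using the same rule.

21-20-28-9-10-23

r is letter #18 and maps to 23: an offset of 5. Each letter is replaced by its alphabet position (a=1..z=26) + 5.
On powder: p=16→21, o=15→20, w=23→28, d=4→9, e=5→10, r=18→23.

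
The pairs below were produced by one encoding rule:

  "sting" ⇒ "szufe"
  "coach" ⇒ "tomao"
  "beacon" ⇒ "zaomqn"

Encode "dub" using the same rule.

The output letters match the input read backwards, each shifted +12: sting reversed is gnits. The word is reversed, then every letter is shifted forward by 12.
For dub: reverse → bud; then shift: b+12=n, u+12=g, d+12=p.

ngp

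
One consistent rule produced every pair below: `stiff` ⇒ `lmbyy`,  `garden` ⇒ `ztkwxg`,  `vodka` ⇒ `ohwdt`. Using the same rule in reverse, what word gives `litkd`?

Compare letters: s→l is +19, t→m is +19, i→b is +19 — a constant shift. Each letter is shifted forward by 19 in the alphabet (a Caesar shift of +19).
Undoing it on litkd: l−19=s, i−19=p, t−19=a, k−19=r, d−19=k.

spark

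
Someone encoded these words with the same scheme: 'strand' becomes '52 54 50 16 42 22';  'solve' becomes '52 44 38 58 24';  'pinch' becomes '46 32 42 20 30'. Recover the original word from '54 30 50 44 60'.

throw

Each letter becomes 2×(its alphabet position, a=1..z=26) + 14.
Decoding 54 30 50 44 60: 54→(54−14)÷2=20=t, 30→(30−14)÷2=8=h, 50→(50−14)÷2=18=r, 44→(44−14)÷2=15=o, 60→(60−14)÷2=23=w.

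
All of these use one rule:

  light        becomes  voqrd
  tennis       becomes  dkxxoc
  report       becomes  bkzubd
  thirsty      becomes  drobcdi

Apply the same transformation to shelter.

crkvdkb

The shift depends on letter class: consonant l→v is +10, but vowel i→o is +6. Two shifts are in play — +6 for a/e/i/o/u, +10 for every other letter.
On shelter: s(cons)+10=c, h(cons)+10=r, e(vowel)+6=k, l(cons)+10=v, t(cons)+10=d, e(vowel)+6=k, r(cons)+10=b.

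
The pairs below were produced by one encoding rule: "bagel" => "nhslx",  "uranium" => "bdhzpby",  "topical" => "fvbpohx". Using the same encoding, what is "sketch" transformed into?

ewlfot

The shift depends on letter class: consonant b→n is +12, but vowel a→h is +7. The rule splits by letter class: vowels +7, consonants +12.
On sketch: s(cons)+12=e, k(cons)+12=w, e(vowel)+7=l, t(cons)+12=f, c(cons)+12=o, h(cons)+12=t.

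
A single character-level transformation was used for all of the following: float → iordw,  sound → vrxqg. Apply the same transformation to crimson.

Compare letters: f→i is +3, l→o is +3, o→r is +3 — a constant shift. Every letter moves 3 places later in the alphabet, wrapping around z→a.
Applying it to crimson: c+3=f, r+3=u, i+3=l, m+3=p, s+3=v, o+3=r, n+3=q.

fulpvrq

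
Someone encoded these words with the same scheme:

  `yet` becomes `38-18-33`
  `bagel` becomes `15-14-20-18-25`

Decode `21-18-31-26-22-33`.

hermit

Each letter is replaced by its alphabet position (a=1..z=26) + 13.
Undoing it on 21-18-31-26-22-33: 21→(21−13)÷1=8=h, 18→(18−13)÷1=5=e, 31→(31−13)÷1=18=r, 26→(26−13)÷1=13=m, 22→(22−13)÷1=9=i, 33→(33−13)÷1=20=t.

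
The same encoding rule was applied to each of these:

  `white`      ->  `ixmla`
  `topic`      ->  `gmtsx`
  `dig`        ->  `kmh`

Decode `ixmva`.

write

The output letters match the input read backwards, each shifted +4: white reversed is etihw. Two steps: reverse the string, then apply a Caesar shift of +4.
Reversing it on ixmva: shift back: i−4=e, x−4=t, m−4=i, v−4=r, a−4=w → etirw; then reverse → write.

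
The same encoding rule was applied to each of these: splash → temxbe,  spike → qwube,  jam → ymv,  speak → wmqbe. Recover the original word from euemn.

basis

The output letters match the input read backwards, each shifted +12: splash reversed is hsalps. Read the word backwards and shift each letter +12.
Undoing it on euemn: shift back: e−12=s, u−12=i, e−12=s, m−12=a, n−12=b → sisab; then reverse → basis.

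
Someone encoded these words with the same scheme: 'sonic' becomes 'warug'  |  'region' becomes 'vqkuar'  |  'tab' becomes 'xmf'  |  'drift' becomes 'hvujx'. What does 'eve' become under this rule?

Vowels shift forward by 12 and consonants shift forward by 4.
Applying it to eve: e(vowel)+12=q, v(cons)+4=z, e(vowel)+12=q.

qzq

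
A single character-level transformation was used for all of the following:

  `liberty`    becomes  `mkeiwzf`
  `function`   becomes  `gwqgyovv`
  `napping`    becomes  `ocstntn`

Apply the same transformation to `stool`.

tvrsq

In liberty: l→m is +1, i→k is +2, b→e is +3, e→i is +4 — the shift increases by 1 each position. The shift increases by 1 at each position, starting from +1: 1, 2, 3, ….
Applying it to stool: s+1=t, t+2=v, o+3=r, o+4=s, l+5=q.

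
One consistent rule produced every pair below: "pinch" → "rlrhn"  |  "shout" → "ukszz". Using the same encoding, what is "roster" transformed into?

In pinch: p→r is +2, i→l is +3, n→r is +4, c→h is +5 — the shift increases by 1 each position. The shift increases by 1 at each position, starting from +2: 2, 3, 4, ….
On roster: r+2=t, o+3=r, s+4=w, t+5=y, e+6=k, r+7=y.

trwyky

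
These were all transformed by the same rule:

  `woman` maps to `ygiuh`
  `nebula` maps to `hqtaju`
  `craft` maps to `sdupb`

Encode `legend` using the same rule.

jqoqhr

Each letter's alphabet position (a=0..z=25) is mapped through 25·x+20 mod 26 — an affine cipher.
On legend: l(11)→25·11+20≡9=j; e(4)→25·4+20≡16=q; g(6)→25·6+20≡14=o; e(4)→25·4+20≡16=q; n(13)→25·13+20≡7=h; d(3)→25·3+20≡17=r (all mod 26).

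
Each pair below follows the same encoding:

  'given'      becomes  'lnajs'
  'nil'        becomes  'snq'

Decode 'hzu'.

It's a constant shift of +5 (ROT5).
Decoding hzu: h−5=c, z−5=u, u−5=p.

cup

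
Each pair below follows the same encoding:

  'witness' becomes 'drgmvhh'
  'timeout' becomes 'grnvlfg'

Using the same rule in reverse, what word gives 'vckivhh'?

express

Each pair mirrors across the alphabet (w↔d, i↔r, t↔g): positions sum to 25. Letters are reflected about the middle of the alphabet (position → 25−position): Atbash.
Reversing it on vckivhh: v↔e, c↔x, k↔p, i↔r, v↔e, h↔s, h↔s.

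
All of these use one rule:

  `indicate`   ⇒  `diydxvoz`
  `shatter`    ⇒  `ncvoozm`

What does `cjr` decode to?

Compare letters: i→d is +21, n→i is +21, d→y is +21 — a constant shift. Each letter is shifted forward by 21 in the alphabet (a Caesar shift of +21).
Reversing it on cjr: c−21=h, j−21=o, r−21=w.

how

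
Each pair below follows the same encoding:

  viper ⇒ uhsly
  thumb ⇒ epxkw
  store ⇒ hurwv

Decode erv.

sob

The output letters match the input read backwards, each shifted +3: viper reversed is repiv. Read the word backwards and shift each letter +3.
Undoing it on erv: shift back: e−3=b, r−3=o, v−3=s → bos; then reverse → sob.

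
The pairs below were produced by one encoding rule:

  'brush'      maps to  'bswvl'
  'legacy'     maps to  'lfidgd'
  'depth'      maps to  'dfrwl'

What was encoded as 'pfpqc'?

penny

In brush: b→b is +0, r→s is +1, u→w is +2, s→v is +3 — the shift increases by 1 each position. Letter i (0-indexed) is shifted by i+0, so successive shifts are 0, 1, 2, ….
Reversing it on pfpqc: p−0=p, f−1=e, p−2=n, q−3=n, c−4=y.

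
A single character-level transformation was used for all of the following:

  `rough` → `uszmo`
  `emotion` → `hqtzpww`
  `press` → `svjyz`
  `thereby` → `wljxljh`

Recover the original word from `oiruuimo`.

Each letter shifts forward by (position + 3), i.e. 3, 4, 5, … — the shift grows by one for each successive letter.
Reversing it on oiruuimo: o−3=l, i−4=e, r−5=m, u−6=o, u−7=n, i−8=a, m−9=d, o−10=e.

lemonade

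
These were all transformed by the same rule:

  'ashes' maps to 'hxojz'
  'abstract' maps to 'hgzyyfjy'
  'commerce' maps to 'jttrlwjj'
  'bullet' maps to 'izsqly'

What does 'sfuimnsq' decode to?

landfill

A repeating key of period 2 is used — shifts +7, +5 over and over.
Decoding sfuimnsq: s−7=l, f−5=a, u−7=n, i−5=d, m−7=f, n−5=i, s−7=l, q−5=l.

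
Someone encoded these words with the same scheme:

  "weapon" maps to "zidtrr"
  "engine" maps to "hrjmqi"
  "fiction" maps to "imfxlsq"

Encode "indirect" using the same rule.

Shifts by position in weapon: pos 0: w→z (+3), pos 1: e→i (+4), pos 2: a→d (+3), pos 3: p→t (+4) — repeating every 2. It's a Vigenère-style cipher with numeric key [3,4]: position i shifts by key[i mod 2].
On indirect: i+3=l, n+4=r, d+3=g, i+4=m, r+3=u, e+4=i, c+3=f, t+4=x.

lrgmuifx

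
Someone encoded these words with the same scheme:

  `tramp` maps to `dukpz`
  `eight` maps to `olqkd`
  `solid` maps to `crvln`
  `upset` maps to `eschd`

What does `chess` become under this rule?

Shifts by position in tramp: pos 0: t→d (+10), pos 1: r→u (+3), pos 2: a→k (+10), pos 3: m→p (+3) — repeating every 2. A repeating key of period 2 is used — shifts +10, +3 over and over.
For chess: c+10=m, h+3=k, e+10=o, s+3=v, s+10=c.

mkovc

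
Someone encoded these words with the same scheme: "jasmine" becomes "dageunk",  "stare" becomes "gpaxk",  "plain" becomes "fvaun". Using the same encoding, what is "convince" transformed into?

swnhunsk

j(9)→d(3) and a(0)→a(0) fit y≡9x+0 (mod 26); the inverse of 9 mod 26 is 3. Each letter's alphabet position (a=0..z=25) is mapped through 9·x+0 mod 26 — an affine cipher.
Applying it to convince: c(2)→9·2+0≡18=s; o(14)→9·14+0≡22=w; n(13)→9·13+0≡13=n; v(21)→9·21+0≡7=h; i(8)→9·8+0≡20=u; n(13)→9·13+0≡13=n; c(2)→9·2+0≡18=s; e(4)→9·4+0≡10=k (all mod 26).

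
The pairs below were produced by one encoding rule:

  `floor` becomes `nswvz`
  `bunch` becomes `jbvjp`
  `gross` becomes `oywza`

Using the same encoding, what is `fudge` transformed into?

A repeating key of period 2 is used — shifts +8, +7 over and over.
Applying it to fudge: f+8=n, u+7=b, d+8=l, g+7=n, e+8=m.

nblnm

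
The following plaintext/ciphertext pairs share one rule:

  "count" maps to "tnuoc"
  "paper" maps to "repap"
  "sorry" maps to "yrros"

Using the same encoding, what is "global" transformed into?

It's just the letters in reverse order.
On global: reverse → labolg.

labolg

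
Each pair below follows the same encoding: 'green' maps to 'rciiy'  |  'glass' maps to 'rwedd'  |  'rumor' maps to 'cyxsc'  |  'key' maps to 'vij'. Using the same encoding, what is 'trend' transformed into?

The shift depends on letter class: consonant g→r is +11, but vowel e→i is +4. Two shifts are in play — +4 for a/e/i/o/u, +11 for every other letter.
For trend: t(cons)+11=e, r(cons)+11=c, e(vowel)+4=i, n(cons)+11=y, d(cons)+11=o.

eciyo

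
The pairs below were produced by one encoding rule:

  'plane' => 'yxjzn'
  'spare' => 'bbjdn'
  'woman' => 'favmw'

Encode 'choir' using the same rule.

ltxua

It's a Vigenère-style cipher with numeric key [9,12]: position i shifts by key[i mod 2].
Applying it to choir: c+9=l, h+12=t, o+9=x, i+12=u, r+9=a.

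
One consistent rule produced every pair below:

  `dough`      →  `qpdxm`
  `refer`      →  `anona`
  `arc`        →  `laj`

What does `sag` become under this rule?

The output letters match the input read backwards, each shifted +9: dough reversed is hguod. Two steps: reverse the string, then apply a Caesar shift of +9.
On sag: reverse → gas; then shift: g+9=p, a+9=j, s+9=b.

pjb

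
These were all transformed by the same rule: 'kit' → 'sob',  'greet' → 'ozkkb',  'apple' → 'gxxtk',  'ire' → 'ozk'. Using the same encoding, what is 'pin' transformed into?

xov

The shift depends on letter class: consonant k→s is +8, but vowel i→o is +6. Two shifts are in play — +6 for a/e/i/o/u, +8 for every other letter.
Applying it to pin: p(cons)+8=x, i(vowel)+6=o, n(cons)+8=v.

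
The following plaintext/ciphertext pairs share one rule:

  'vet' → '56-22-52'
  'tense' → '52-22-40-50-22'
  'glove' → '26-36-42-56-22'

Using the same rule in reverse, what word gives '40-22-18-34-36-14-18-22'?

necklace

v(#22)→56 and e(#5)→22: differences scale by 2, so n = 2·pos + 12. The formula is n = 2×(alphabet index, a=1) + 12.
Undoing it on 40-22-18-34-36-14-18-22: 40→(40−12)÷2=14=n, 22→(22−12)÷2=5=e, 18→(18−12)÷2=3=c, 34→(34−12)÷2=11=k, 36→(36−12)÷2=12=l, 14→(14−12)÷2=1=a, 18→(18−12)÷2=3=c, 22→(22−12)÷2=5=e.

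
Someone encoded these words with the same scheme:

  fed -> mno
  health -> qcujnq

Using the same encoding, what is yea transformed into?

jnh

The output letters match the input read backwards, each shifted +9: fed reversed is def. The word is reversed, then every letter is shifted forward by 9.
For yea: reverse → aey; then shift: a+9=j, e+9=n, y+9=h.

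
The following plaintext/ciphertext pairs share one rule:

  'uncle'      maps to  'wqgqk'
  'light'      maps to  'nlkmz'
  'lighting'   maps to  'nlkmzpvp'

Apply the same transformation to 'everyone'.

In uncle: u→w is +2, n→q is +3, c→g is +4, l→q is +5 — the shift increases by 1 each position. The shift increases by 1 at each position, starting from +2: 2, 3, 4, ….
Applying it to everyone: e+2=g, v+3=y, e+4=i, r+5=w, y+6=e, o+7=v, n+8=v, e+9=n.

gyiwevvn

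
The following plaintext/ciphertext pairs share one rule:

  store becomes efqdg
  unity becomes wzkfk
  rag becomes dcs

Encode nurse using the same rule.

The shift depends on letter class: consonant s→e is +12, but vowel o→q is +2. The rule splits by letter class: vowels +2, consonants +12.
For nurse: n(cons)+12=z, u(vowel)+2=w, r(cons)+12=d, s(cons)+12=e, e(vowel)+2=g.

zwdeg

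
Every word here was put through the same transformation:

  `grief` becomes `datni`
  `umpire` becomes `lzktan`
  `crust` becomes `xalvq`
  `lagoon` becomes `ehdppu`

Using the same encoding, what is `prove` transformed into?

kapgn

Each letter's alphabet position (a=0..z=25) is mapped through 21·x+7 mod 26 — an affine cipher.
Applying it to prove: p(15)→21·15+7≡10=k; r(17)→21·17+7≡0=a; o(14)→21·14+7≡15=p; v(21)→21·21+7≡6=g; e(4)→21·4+7≡13=n (all mod 26).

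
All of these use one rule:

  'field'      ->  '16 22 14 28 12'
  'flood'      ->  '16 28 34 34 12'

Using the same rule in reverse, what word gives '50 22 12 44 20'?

width

f(#6)→16 and i(#9)→22: differences scale by 2, so n = 2·pos + 4. Each letter becomes 2×(its alphabet position, a=1..z=26) + 4.
Reversing it on 50 22 12 44 20: 50→(50−4)÷2=23=w, 22→(22−4)÷2=9=i, 12→(12−4)÷2=4=d, 44→(44−4)÷2=20=t, 20→(20−4)÷2=8=h.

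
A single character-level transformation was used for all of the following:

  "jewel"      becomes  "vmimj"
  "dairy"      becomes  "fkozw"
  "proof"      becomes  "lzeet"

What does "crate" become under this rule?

j(9)→v(21) and e(4)→m(12) fit y≡7x+10 (mod 26); the inverse of 7 mod 26 is 15. Treating letters as 0–25, the rule is x ↦ 7x + 10 (mod 26).
Applying it to crate: c(2)→7·2+10≡24=y; r(17)→7·17+10≡25=z; a(0)→7·0+10≡10=k; t(19)→7·19+10≡13=n; e(4)→7·4+10≡12=m (all mod 26).

yzknm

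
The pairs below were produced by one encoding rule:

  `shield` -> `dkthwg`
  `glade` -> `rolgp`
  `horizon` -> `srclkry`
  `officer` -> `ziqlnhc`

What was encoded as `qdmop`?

fable

It's a Vigenère-style cipher with numeric key [11,3]: position i shifts by key[i mod 2].
Decoding qdmop: q−11=f, d−3=a, m−11=b, o−3=l, p−11=e.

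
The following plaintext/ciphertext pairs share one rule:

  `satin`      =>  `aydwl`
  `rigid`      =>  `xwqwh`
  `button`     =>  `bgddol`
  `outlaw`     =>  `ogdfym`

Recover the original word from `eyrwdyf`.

s(18)→a(0) and a(0)→y(24) fit y≡3x+24 (mod 26); the inverse of 3 mod 26 is 9. Treating letters as 0–25, the rule is x ↦ 3x + 24 (mod 26).
Decoding eyrwdyf: e(4)→9·(4−24)≡2=c; y(24)→9·(24−24)≡0=a; r(17)→9·(17−24)≡15=p; w(22)→9·(22−24)≡8=i; d(3)→9·(3−24)≡19=t; y(24)→9·(24−24)≡0=a; f(5)→9·(5−24)≡11=l (all mod 26).

capital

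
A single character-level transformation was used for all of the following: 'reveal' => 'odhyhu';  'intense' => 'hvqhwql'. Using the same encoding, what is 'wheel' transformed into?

ohhkz

The word is reversed, then every letter is shifted forward by 3.
Applying it to wheel: reverse → leehw; then shift: l+3=o, e+3=h, e+3=h, h+3=k, w+3=z.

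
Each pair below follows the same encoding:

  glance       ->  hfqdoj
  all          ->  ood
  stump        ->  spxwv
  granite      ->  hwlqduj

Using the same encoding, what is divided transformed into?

The output letters match the input read backwards, each shifted +3: glance reversed is ecnalg. Two steps: reverse the string, then apply a Caesar shift of +3.
For divided: reverse → dedivid; then shift: d+3=g, e+3=h, d+3=g, i+3=l, v+3=y, i+3=l, d+3=g.

ghglylg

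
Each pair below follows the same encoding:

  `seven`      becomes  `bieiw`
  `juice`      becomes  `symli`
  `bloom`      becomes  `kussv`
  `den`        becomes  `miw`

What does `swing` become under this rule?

Vowels shift forward by 4 and consonants shift forward by 9.
Applying it to swing: s(cons)+9=b, w(cons)+9=f, i(vowel)+4=m, n(cons)+9=w, g(cons)+9=p.

bfmwp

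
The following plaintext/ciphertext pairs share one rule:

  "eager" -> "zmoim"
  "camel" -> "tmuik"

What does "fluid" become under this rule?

The output letters match the input read backwards, each shifted +8: eager reversed is regae. The word is reversed, then every letter is shifted forward by 8.
For fluid: reverse → diulf; then shift: d+8=l, i+8=q, u+8=c, l+8=t, f+8=n.

lqctn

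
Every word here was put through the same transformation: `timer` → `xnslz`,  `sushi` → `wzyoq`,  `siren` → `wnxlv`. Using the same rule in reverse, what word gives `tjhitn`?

pebble

In timer: t→x is +4, i→n is +5, m→s is +6, e→l is +7 — the shift increases by 1 each position. The shift increases by 1 at each position, starting from +4: 4, 5, 6, ….
Reversing it on tjhitn: t−4=p, j−5=e, h−6=b, i−7=b, t−8=l, n−9=e.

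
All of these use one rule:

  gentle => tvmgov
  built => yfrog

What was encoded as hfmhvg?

sunset

Each pair mirrors across the alphabet (g↔t, e↔v, n↔m): positions sum to 25. This is the alphabet-reversal cipher (Atbash): a becomes z, b becomes y, etc.
Undoing it on hfmhvg: h↔s, f↔u, m↔n, h↔s, v↔e, g↔t.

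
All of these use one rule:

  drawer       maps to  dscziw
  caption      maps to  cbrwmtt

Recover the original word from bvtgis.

burden

In drawer: d→d is +0, r→s is +1, a→c is +2, w→z is +3 — the shift increases by 1 each position. The shift increases by 1 at each position, starting from +0: 0, 1, 2, ….
Reversing it on bvtgis: b−0=b, v−1=u, t−2=r, g−3=d, i−4=e, s−5=n.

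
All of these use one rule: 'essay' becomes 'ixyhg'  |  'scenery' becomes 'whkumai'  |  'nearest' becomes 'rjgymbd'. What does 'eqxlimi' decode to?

In essay: e→i is +4, s→x is +5, s→y is +6, a→h is +7 — the shift increases by 1 each position. The shift increases by 1 at each position, starting from +4: 4, 5, 6, ….
Undoing it on eqxlimi: e−4=a, q−5=l, x−6=r, l−7=e, i−8=a, m−9=d, i−10=y.

already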